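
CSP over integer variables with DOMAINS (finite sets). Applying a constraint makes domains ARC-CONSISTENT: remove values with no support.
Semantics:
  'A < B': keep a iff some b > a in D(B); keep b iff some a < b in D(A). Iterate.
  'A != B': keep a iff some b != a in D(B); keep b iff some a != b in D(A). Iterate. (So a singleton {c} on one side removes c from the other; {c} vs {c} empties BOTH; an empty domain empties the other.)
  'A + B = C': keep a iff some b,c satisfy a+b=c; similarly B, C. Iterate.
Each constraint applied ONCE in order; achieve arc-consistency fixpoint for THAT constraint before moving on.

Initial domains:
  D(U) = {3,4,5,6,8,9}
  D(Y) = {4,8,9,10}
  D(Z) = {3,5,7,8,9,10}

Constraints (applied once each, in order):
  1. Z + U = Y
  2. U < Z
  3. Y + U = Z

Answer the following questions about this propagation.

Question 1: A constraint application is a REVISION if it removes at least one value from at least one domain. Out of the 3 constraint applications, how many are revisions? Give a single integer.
Answer: 3

Derivation:
Constraint 1 (Z + U = Y) on D(Z)={3,5,7,8,9,10} D(U)={3,4,5,6,8,9} D(Y)={4,8,9,10}: Z {3,5,7,8,9,10}->{3,5,7}; U {3,4,5,6,8,9}->{3,4,5,6}; Y {4,8,9,10}->{8,9,10} => REVISION
Constraint 2 (U < Z) on D(U)={3,4,5,6} D(Z)={3,5,7}: Z {3,5,7}->{5,7} => REVISION
Constraint 3 (Y + U = Z) on D(Y)={8,9,10} D(U)={3,4,5,6} D(Z)={5,7}: Y {8,9,10}->{}; U {3,4,5,6}->{}; Z {5,7}->{} => REVISION
Total revisions = 3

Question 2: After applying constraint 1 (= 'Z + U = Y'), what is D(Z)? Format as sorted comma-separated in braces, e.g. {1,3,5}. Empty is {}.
Constraint 1 (Z + U = Y) on D(Z)={3,5,7,8,9,10} D(U)={3,4,5,6,8,9} D(Y)={4,8,9,10}: Z {3,5,7,8,9,10}->{3,5,7}; U {3,4,5,6,8,9}->{3,4,5,6}; Y {4,8,9,10}->{8,9,10}
So after constraint 1: D(Z) = {3,5,7}

Answer: {3,5,7}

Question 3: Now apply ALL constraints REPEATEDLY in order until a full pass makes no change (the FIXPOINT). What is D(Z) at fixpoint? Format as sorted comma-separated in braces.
Answer: {}

Derivation:
pass 0 (initial): D(Z)={3,5,7,8,9,10}
pass 1: U {3,4,5,6,8,9}->{}; Y {4,8,9,10}->{}; Z {3,5,7,8,9,10}->{}
pass 2: no change
Fixpoint after 2 passes: D(Z) = {}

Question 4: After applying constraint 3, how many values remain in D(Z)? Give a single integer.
Answer: 0

Derivation:
Constraint 1 (Z + U = Y) on D(Z)={3,5,7,8,9,10} D(U)={3,4,5,6,8,9} D(Y)={4,8,9,10}: Z {3,5,7,8,9,10}->{3,5,7}; U {3,4,5,6,8,9}->{3,4,5,6}; Y {4,8,9,10}->{8,9,10}
Constraint 2 (U < Z) on D(U)={3,4,5,6} D(Z)={3,5,7}: Z {3,5,7}->{5,7}
Constraint 3 (Y + U = Z) on D(Y)={8,9,10} D(U)={3,4,5,6} D(Z)={5,7}: Y {8,9,10}->{}; U {3,4,5,6}->{}; Z {5,7}->{}
So after constraint 3: D(Z)={}, size = 0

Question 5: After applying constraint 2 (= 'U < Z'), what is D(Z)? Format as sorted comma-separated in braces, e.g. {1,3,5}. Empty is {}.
Constraint 1 (Z + U = Y) on D(Z)={3,5,7,8,9,10} D(U)={3,4,5,6,8,9} D(Y)={4,8,9,10}: Z {3,5,7,8,9,10}->{3,5,7}; U {3,4,5,6,8,9}->{3,4,5,6}; Y {4,8,9,10}->{8,9,10}
Constraint 2 (U < Z) on D(U)={3,4,5,6} D(Z)={3,5,7}: Z {3,5,7}->{5,7}
So after constraint 2: D(Z) = {5,7}

Answer: {5,7}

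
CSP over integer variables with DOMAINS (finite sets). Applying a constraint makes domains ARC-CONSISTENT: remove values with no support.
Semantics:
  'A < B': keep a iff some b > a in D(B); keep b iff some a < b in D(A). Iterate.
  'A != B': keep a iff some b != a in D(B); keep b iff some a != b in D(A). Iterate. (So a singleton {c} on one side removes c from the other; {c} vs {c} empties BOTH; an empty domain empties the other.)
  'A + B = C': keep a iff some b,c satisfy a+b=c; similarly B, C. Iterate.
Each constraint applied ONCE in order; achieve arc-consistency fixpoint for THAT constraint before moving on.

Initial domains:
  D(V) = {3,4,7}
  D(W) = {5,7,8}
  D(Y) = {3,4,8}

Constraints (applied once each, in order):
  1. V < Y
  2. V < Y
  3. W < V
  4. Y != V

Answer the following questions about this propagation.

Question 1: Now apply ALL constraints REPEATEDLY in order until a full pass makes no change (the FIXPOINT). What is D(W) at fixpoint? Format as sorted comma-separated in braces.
pass 0 (initial): D(W)={5,7,8}
pass 1: V {3,4,7}->{7}; W {5,7,8}->{5}; Y {3,4,8}->{4,8}
pass 2: Y {4,8}->{8}
pass 3: no change
Fixpoint after 3 passes: D(W) = {5}

Answer: {5}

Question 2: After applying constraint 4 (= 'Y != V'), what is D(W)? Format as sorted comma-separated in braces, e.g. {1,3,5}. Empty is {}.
Answer: {5}

Derivation:
Constraint 1 (V < Y) on D(V)={3,4,7} D(Y)={3,4,8}: Y {3,4,8}->{4,8}
Constraint 2 (V < Y) on D(V)={3,4,7} D(Y)={4,8}: no change
Constraint 3 (W < V) on D(W)={5,7,8} D(V)={3,4,7}: W {5,7,8}->{5}; V {3,4,7}->{7}
Constraint 4 (Y != V) on D(Y)={4,8} D(V)={7}: no change
So after constraint 4: D(W) = {5}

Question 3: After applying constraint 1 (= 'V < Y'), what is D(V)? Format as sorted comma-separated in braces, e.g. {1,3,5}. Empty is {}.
Constraint 1 (V < Y) on D(V)={3,4,7} D(Y)={3,4,8}: Y {3,4,8}->{4,8}
So after constraint 1: D(V) = {3,4,7}

Answer: {3,4,7}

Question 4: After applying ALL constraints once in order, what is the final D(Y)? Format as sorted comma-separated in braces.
Constraint 1 (V < Y) on D(V)={3,4,7} D(Y)={3,4,8}: Y {3,4,8}->{4,8}
Constraint 2 (V < Y) on D(V)={3,4,7} D(Y)={4,8}: no change
Constraint 3 (W < V) on D(W)={5,7,8} D(V)={3,4,7}: W {5,7,8}->{5}; V {3,4,7}->{7}
Constraint 4 (Y != V) on D(Y)={4,8} D(V)={7}: no change
So after all 4 constraints: D(Y) = {4,8}

Answer: {4,8}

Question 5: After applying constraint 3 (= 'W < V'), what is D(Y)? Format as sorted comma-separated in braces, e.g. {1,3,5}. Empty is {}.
Answer: {4,8}

Derivation:
Constraint 1 (V < Y) on D(V)={3,4,7} D(Y)={3,4,8}: Y {3,4,8}->{4,8}
Constraint 2 (V < Y) on D(V)={3,4,7} D(Y)={4,8}: no change
Constraint 3 (W < V) on D(W)={5,7,8} D(V)={3,4,7}: W {5,7,8}->{5}; V {3,4,7}->{7}
So after constraint 3: D(Y) = {4,8}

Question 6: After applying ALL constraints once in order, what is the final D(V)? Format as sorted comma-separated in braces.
Constraint 1 (V < Y) on D(V)={3,4,7} D(Y)={3,4,8}: Y {3,4,8}->{4,8}
Constraint 2 (V < Y) on D(V)={3,4,7} D(Y)={4,8}: no change
Constraint 3 (W < V) on D(W)={5,7,8} D(V)={3,4,7}: W {5,7,8}->{5}; V {3,4,7}->{7}
Constraint 4 (Y != V) on D(Y)={4,8} D(V)={7}: no change
So after all 4 constraints: D(V) = {7}

Answer: {7}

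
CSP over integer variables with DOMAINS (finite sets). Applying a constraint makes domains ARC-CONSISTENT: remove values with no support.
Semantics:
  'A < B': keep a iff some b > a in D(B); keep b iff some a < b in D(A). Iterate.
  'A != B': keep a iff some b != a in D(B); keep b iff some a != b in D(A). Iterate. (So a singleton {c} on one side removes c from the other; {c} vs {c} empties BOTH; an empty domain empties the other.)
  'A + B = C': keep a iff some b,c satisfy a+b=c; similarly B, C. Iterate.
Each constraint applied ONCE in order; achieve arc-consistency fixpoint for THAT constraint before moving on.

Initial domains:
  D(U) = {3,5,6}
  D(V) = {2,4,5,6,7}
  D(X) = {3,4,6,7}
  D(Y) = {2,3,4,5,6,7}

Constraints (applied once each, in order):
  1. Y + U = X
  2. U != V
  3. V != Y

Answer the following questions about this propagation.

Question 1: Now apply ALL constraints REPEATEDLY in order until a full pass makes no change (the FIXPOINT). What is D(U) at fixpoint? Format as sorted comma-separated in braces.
pass 0 (initial): D(U)={3,5,6}
pass 1: U {3,5,6}->{3,5}; X {3,4,6,7}->{6,7}; Y {2,3,4,5,6,7}->{2,3,4}
pass 2: no change
Fixpoint after 2 passes: D(U) = {3,5}

Answer: {3,5}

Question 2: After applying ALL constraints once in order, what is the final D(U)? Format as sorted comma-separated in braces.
Constraint 1 (Y + U = X) on D(Y)={2,3,4,5,6,7} D(U)={3,5,6} D(X)={3,4,6,7}: Y {2,3,4,5,6,7}->{2,3,4}; U {3,5,6}->{3,5}; X {3,4,6,7}->{6,7}
Constraint 2 (U != V) on D(U)={3,5} D(V)={2,4,5,6,7}: no change
Constraint 3 (V != Y) on D(V)={2,4,5,6,7} D(Y)={2,3,4}: no change
So after all 3 constraints: D(U) = {3,5}

Answer: {3,5}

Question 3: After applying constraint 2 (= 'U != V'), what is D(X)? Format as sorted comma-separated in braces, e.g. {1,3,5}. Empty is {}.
Constraint 1 (Y + U = X) on D(Y)={2,3,4,5,6,7} D(U)={3,5,6} D(X)={3,4,6,7}: Y {2,3,4,5,6,7}->{2,3,4}; U {3,5,6}->{3,5}; X {3,4,6,7}->{6,7}
Constraint 2 (U != V) on D(U)={3,5} D(V)={2,4,5,6,7}: no change
So after constraint 2: D(X) = {6,7}

Answer: {6,7}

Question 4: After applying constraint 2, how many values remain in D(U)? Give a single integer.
Constraint 1 (Y + U = X) on D(Y)={2,3,4,5,6,7} D(U)={3,5,6} D(X)={3,4,6,7}: Y {2,3,4,5,6,7}->{2,3,4}; U {3,5,6}->{3,5}; X {3,4,6,7}->{6,7}
Constraint 2 (U != V) on D(U)={3,5} D(V)={2,4,5,6,7}: no change
So after constraint 2: D(U)={3,5}, size = 2

Answer: 2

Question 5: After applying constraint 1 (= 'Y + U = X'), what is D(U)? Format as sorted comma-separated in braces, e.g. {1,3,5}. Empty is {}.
Constraint 1 (Y + U = X) on D(Y)={2,3,4,5,6,7} D(U)={3,5,6} D(X)={3,4,6,7}: Y {2,3,4,5,6,7}->{2,3,4}; U {3,5,6}->{3,5}; X {3,4,6,7}->{6,7}
So after constraint 1: D(U) = {3,5}

Answer: {3,5}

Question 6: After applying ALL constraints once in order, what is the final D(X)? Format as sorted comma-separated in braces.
Answer: {6,7}

Derivation:
Constraint 1 (Y + U = X) on D(Y)={2,3,4,5,6,7} D(U)={3,5,6} D(X)={3,4,6,7}: Y {2,3,4,5,6,7}->{2,3,4}; U {3,5,6}->{3,5}; X {3,4,6,7}->{6,7}
Constraint 2 (U != V) on D(U)={3,5} D(V)={2,4,5,6,7}: no change
Constraint 3 (V != Y) on D(V)={2,4,5,6,7} D(Y)={2,3,4}: no change
So after all 3 constraints: D(X) = {6,7}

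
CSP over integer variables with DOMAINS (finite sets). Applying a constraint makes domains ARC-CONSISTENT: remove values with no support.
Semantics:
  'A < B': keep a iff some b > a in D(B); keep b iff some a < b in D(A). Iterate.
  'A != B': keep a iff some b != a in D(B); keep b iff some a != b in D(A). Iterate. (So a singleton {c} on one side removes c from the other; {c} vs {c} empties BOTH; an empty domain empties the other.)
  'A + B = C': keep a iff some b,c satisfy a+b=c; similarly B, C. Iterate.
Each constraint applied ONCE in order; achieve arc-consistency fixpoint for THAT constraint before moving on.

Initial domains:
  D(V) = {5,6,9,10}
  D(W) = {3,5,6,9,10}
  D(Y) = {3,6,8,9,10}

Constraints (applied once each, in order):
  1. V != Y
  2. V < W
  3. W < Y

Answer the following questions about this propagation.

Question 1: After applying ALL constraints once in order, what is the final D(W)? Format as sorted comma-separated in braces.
Constraint 1 (V != Y) on D(V)={5,6,9,10} D(Y)={3,6,8,9,10}: no change
Constraint 2 (V < W) on D(V)={5,6,9,10} D(W)={3,5,6,9,10}: V {5,6,9,10}->{5,6,9}; W {3,5,6,9,10}->{6,9,10}
Constraint 3 (W < Y) on D(W)={6,9,10} D(Y)={3,6,8,9,10}: W {6,9,10}->{6,9}; Y {3,6,8,9,10}->{8,9,10}
So after all 3 constraints: D(W) = {6,9}

Answer: {6,9}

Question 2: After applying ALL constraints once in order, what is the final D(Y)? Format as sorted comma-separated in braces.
Answer: {8,9,10}

Derivation:
Constraint 1 (V != Y) on D(V)={5,6,9,10} D(Y)={3,6,8,9,10}: no change
Constraint 2 (V < W) on D(V)={5,6,9,10} D(W)={3,5,6,9,10}: V {5,6,9,10}->{5,6,9}; W {3,5,6,9,10}->{6,9,10}
Constraint 3 (W < Y) on D(W)={6,9,10} D(Y)={3,6,8,9,10}: W {6,9,10}->{6,9}; Y {3,6,8,9,10}->{8,9,10}
So after all 3 constraints: D(Y) = {8,9,10}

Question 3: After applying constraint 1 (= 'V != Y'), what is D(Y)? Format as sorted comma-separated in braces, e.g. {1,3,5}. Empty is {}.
Constraint 1 (V != Y) on D(V)={5,6,9,10} D(Y)={3,6,8,9,10}: no change
So after constraint 1: D(Y) = {3,6,8,9,10}

Answer: {3,6,8,9,10}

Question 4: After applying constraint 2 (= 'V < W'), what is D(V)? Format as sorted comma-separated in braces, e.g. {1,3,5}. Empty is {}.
Constraint 1 (V != Y) on D(V)={5,6,9,10} D(Y)={3,6,8,9,10}: no change
Constraint 2 (V < W) on D(V)={5,6,9,10} D(W)={3,5,6,9,10}: V {5,6,9,10}->{5,6,9}; W {3,5,6,9,10}->{6,9,10}
So after constraint 2: D(V) = {5,6,9}

Answer: {5,6,9}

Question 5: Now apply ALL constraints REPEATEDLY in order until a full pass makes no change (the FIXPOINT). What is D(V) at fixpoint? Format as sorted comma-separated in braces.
pass 0 (initial): D(V)={5,6,9,10}
pass 1: V {5,6,9,10}->{5,6,9}; W {3,5,6,9,10}->{6,9}; Y {3,6,8,9,10}->{8,9,10}
pass 2: V {5,6,9}->{5,6}
pass 3: no change
Fixpoint after 3 passes: D(V) = {5,6}

Answer: {5,6}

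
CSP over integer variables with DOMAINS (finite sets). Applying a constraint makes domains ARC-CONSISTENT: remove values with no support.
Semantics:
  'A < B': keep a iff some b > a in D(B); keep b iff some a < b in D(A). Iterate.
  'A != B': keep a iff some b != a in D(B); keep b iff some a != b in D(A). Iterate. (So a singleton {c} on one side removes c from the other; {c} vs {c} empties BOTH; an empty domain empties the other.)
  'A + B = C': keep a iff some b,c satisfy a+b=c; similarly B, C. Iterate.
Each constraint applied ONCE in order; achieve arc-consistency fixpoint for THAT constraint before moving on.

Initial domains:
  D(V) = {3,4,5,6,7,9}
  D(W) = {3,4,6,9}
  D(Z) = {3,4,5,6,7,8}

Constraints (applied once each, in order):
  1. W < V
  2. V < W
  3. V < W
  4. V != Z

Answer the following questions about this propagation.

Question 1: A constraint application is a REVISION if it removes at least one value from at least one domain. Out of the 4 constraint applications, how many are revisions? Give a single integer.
Answer: 2

Derivation:
Constraint 1 (W < V) on D(W)={3,4,6,9} D(V)={3,4,5,6,7,9}: W {3,4,6,9}->{3,4,6}; V {3,4,5,6,7,9}->{4,5,6,7,9} => REVISION
Constraint 2 (V < W) on D(V)={4,5,6,7,9} D(W)={3,4,6}: V {4,5,6,7,9}->{4,5}; W {3,4,6}->{6} => REVISION
Constraint 3 (V < W) on D(V)={4,5} D(W)={6}: no change => not a revision
Constraint 4 (V != Z) on D(V)={4,5} D(Z)={3,4,5,6,7,8}: no change => not a revision
Total revisions = 2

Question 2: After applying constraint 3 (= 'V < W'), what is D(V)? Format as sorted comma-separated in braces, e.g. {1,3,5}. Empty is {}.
Answer: {4,5}

Derivation:
Constraint 1 (W < V) on D(W)={3,4,6,9} D(V)={3,4,5,6,7,9}: W {3,4,6,9}->{3,4,6}; V {3,4,5,6,7,9}->{4,5,6,7,9}
Constraint 2 (V < W) on D(V)={4,5,6,7,9} D(W)={3,4,6}: V {4,5,6,7,9}->{4,5}; W {3,4,6}->{6}
Constraint 3 (V < W) on D(V)={4,5} D(W)={6}: no change
So after constraint 3: D(V) = {4,5}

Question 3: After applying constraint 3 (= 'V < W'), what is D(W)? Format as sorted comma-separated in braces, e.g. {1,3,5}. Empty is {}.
Answer: {6}

Derivation:
Constraint 1 (W < V) on D(W)={3,4,6,9} D(V)={3,4,5,6,7,9}: W {3,4,6,9}->{3,4,6}; V {3,4,5,6,7,9}->{4,5,6,7,9}
Constraint 2 (V < W) on D(V)={4,5,6,7,9} D(W)={3,4,6}: V {4,5,6,7,9}->{4,5}; W {3,4,6}->{6}
Constraint 3 (V < W) on D(V)={4,5} D(W)={6}: no change
So after constraint 3: D(W) = {6}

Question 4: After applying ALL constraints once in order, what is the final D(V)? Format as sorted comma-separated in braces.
Answer: {4,5}

Derivation:
Constraint 1 (W < V) on D(W)={3,4,6,9} D(V)={3,4,5,6,7,9}: W {3,4,6,9}->{3,4,6}; V {3,4,5,6,7,9}->{4,5,6,7,9}
Constraint 2 (V < W) on D(V)={4,5,6,7,9} D(W)={3,4,6}: V {4,5,6,7,9}->{4,5}; W {3,4,6}->{6}
Constraint 3 (V < W) on D(V)={4,5} D(W)={6}: no change
Constraint 4 (V != Z) on D(V)={4,5} D(Z)={3,4,5,6,7,8}: no change
So after all 4 constraints: D(V) = {4,5}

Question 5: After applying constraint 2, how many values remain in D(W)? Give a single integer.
Answer: 1

Derivation:
Constraint 1 (W < V) on D(W)={3,4,6,9} D(V)={3,4,5,6,7,9}: W {3,4,6,9}->{3,4,6}; V {3,4,5,6,7,9}->{4,5,6,7,9}
Constraint 2 (V < W) on D(V)={4,5,6,7,9} D(W)={3,4,6}: V {4,5,6,7,9}->{4,5}; W {3,4,6}->{6}
So after constraint 2: D(W)={6}, size = 1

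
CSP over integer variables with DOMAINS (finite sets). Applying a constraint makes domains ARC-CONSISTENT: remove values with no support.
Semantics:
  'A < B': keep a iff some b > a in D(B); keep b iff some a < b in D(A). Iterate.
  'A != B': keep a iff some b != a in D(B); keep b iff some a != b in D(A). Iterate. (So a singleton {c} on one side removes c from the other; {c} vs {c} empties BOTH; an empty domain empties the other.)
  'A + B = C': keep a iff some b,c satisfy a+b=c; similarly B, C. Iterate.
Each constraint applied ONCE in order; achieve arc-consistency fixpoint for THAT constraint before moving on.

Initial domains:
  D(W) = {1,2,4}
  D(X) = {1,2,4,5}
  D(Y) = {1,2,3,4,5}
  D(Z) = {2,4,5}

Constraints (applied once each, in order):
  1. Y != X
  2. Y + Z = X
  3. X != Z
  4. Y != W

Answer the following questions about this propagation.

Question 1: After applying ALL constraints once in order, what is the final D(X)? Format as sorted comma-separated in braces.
Constraint 1 (Y != X) on D(Y)={1,2,3,4,5} D(X)={1,2,4,5}: no change
Constraint 2 (Y + Z = X) on D(Y)={1,2,3,4,5} D(Z)={2,4,5} D(X)={1,2,4,5}: Y {1,2,3,4,5}->{1,2,3}; Z {2,4,5}->{2,4}; X {1,2,4,5}->{4,5}
Constraint 3 (X != Z) on D(X)={4,5} D(Z)={2,4}: no change
Constraint 4 (Y != W) on D(Y)={1,2,3} D(W)={1,2,4}: no change
So after all 4 constraints: D(X) = {4,5}

Answer: {4,5}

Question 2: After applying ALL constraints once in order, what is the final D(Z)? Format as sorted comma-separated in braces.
Answer: {2,4}

Derivation:
Constraint 1 (Y != X) on D(Y)={1,2,3,4,5} D(X)={1,2,4,5}: no change
Constraint 2 (Y + Z = X) on D(Y)={1,2,3,4,5} D(Z)={2,4,5} D(X)={1,2,4,5}: Y {1,2,3,4,5}->{1,2,3}; Z {2,4,5}->{2,4}; X {1,2,4,5}->{4,5}
Constraint 3 (X != Z) on D(X)={4,5} D(Z)={2,4}: no change
Constraint 4 (Y != W) on D(Y)={1,2,3} D(W)={1,2,4}: no change
So after all 4 constraints: D(Z) = {2,4}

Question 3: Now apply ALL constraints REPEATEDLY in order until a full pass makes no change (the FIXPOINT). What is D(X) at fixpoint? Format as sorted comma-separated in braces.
pass 0 (initial): D(X)={1,2,4,5}
pass 1: X {1,2,4,5}->{4,5}; Y {1,2,3,4,5}->{1,2,3}; Z {2,4,5}->{2,4}
pass 2: no change
Fixpoint after 2 passes: D(X) = {4,5}

Answer: {4,5}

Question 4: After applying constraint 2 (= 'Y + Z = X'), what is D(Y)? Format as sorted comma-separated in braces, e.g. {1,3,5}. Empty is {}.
Answer: {1,2,3}

Derivation:
Constraint 1 (Y != X) on D(Y)={1,2,3,4,5} D(X)={1,2,4,5}: no change
Constraint 2 (Y + Z = X) on D(Y)={1,2,3,4,5} D(Z)={2,4,5} D(X)={1,2,4,5}: Y {1,2,3,4,5}->{1,2,3}; Z {2,4,5}->{2,4}; X {1,2,4,5}->{4,5}
So after constraint 2: D(Y) = {1,2,3}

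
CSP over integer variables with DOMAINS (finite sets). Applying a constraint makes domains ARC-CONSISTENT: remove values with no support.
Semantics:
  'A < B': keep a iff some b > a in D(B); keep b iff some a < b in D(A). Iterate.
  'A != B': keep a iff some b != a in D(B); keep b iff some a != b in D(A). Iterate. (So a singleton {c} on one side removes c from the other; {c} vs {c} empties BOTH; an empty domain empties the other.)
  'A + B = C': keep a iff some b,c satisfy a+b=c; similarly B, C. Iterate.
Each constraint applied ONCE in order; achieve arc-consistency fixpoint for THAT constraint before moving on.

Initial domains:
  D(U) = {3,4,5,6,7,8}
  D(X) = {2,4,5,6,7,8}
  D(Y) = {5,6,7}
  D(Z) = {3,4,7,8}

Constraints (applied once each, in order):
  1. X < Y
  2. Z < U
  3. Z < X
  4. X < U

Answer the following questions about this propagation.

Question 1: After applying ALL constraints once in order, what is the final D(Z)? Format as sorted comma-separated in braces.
Answer: {3,4}

Derivation:
Constraint 1 (X < Y) on D(X)={2,4,5,6,7,8} D(Y)={5,6,7}: X {2,4,5,6,7,8}->{2,4,5,6}
Constraint 2 (Z < U) on D(Z)={3,4,7,8} D(U)={3,4,5,6,7,8}: Z {3,4,7,8}->{3,4,7}; U {3,4,5,6,7,8}->{4,5,6,7,8}
Constraint 3 (Z < X) on D(Z)={3,4,7} D(X)={2,4,5,6}: Z {3,4,7}->{3,4}; X {2,4,5,6}->{4,5,6}
Constraint 4 (X < U) on D(X)={4,5,6} D(U)={4,5,6,7,8}: U {4,5,6,7,8}->{5,6,7,8}
So after all 4 constraints: D(Z) = {3,4}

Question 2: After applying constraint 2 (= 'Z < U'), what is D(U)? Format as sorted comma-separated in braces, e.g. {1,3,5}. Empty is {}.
Answer: {4,5,6,7,8}

Derivation:
Constraint 1 (X < Y) on D(X)={2,4,5,6,7,8} D(Y)={5,6,7}: X {2,4,5,6,7,8}->{2,4,5,6}
Constraint 2 (Z < U) on D(Z)={3,4,7,8} D(U)={3,4,5,6,7,8}: Z {3,4,7,8}->{3,4,7}; U {3,4,5,6,7,8}->{4,5,6,7,8}
So after constraint 2: D(U) = {4,5,6,7,8}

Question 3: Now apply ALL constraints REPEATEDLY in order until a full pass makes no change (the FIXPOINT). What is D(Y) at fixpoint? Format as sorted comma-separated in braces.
pass 0 (initial): D(Y)={5,6,7}
pass 1: U {3,4,5,6,7,8}->{5,6,7,8}; X {2,4,5,6,7,8}->{4,5,6}; Z {3,4,7,8}->{3,4}
pass 2: no change
Fixpoint after 2 passes: D(Y) = {5,6,7}

Answer: {5,6,7}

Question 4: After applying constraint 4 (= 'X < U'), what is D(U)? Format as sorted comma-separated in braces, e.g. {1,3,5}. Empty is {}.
Answer: {5,6,7,8}

Derivation:
Constraint 1 (X < Y) on D(X)={2,4,5,6,7,8} D(Y)={5,6,7}: X {2,4,5,6,7,8}->{2,4,5,6}
Constraint 2 (Z < U) on D(Z)={3,4,7,8} D(U)={3,4,5,6,7,8}: Z {3,4,7,8}->{3,4,7}; U {3,4,5,6,7,8}->{4,5,6,7,8}
Constraint 3 (Z < X) on D(Z)={3,4,7} D(X)={2,4,5,6}: Z {3,4,7}->{3,4}; X {2,4,5,6}->{4,5,6}
Constraint 4 (X < U) on D(X)={4,5,6} D(U)={4,5,6,7,8}: U {4,5,6,7,8}->{5,6,7,8}
So after constraint 4: D(U) = {5,6,7,8}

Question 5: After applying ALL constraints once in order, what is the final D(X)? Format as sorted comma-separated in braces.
Constraint 1 (X < Y) on D(X)={2,4,5,6,7,8} D(Y)={5,6,7}: X {2,4,5,6,7,8}->{2,4,5,6}
Constraint 2 (Z < U) on D(Z)={3,4,7,8} D(U)={3,4,5,6,7,8}: Z {3,4,7,8}->{3,4,7}; U {3,4,5,6,7,8}->{4,5,6,7,8}
Constraint 3 (Z < X) on D(Z)={3,4,7} D(X)={2,4,5,6}: Z {3,4,7}->{3,4}; X {2,4,5,6}->{4,5,6}
Constraint 4 (X < U) on D(X)={4,5,6} D(U)={4,5,6,7,8}: U {4,5,6,7,8}->{5,6,7,8}
So after all 4 constraints: D(X) = {4,5,6}

Answer: {4,5,6}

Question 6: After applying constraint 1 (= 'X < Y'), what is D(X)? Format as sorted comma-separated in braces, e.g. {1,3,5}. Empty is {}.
Constraint 1 (X < Y) on D(X)={2,4,5,6,7,8} D(Y)={5,6,7}: X {2,4,5,6,7,8}->{2,4,5,6}
So after constraint 1: D(X) = {2,4,5,6}

Answer: {2,4,5,6}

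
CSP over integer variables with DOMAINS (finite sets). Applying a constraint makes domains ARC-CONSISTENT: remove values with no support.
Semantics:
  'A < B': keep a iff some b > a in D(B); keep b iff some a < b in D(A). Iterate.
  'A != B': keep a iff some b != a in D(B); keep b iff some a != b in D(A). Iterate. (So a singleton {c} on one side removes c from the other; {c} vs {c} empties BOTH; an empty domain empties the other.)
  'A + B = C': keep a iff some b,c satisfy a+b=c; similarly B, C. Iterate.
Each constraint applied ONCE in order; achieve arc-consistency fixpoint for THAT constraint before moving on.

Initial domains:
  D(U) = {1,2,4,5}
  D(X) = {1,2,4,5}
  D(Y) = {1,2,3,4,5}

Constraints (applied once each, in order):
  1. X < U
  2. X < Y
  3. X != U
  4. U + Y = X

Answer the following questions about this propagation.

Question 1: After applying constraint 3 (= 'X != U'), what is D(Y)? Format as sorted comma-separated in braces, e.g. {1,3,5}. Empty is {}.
Constraint 1 (X < U) on D(X)={1,2,4,5} D(U)={1,2,4,5}: X {1,2,4,5}->{1,2,4}; U {1,2,4,5}->{2,4,5}
Constraint 2 (X < Y) on D(X)={1,2,4} D(Y)={1,2,3,4,5}: Y {1,2,3,4,5}->{2,3,4,5}
Constraint 3 (X != U) on D(X)={1,2,4} D(U)={2,4,5}: no change
So after constraint 3: D(Y) = {2,3,4,5}

Answer: {2,3,4,5}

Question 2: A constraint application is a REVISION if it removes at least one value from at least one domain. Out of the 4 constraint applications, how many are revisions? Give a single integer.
Answer: 3

Derivation:
Constraint 1 (X < U) on D(X)={1,2,4,5} D(U)={1,2,4,5}: X {1,2,4,5}->{1,2,4}; U {1,2,4,5}->{2,4,5} => REVISION
Constraint 2 (X < Y) on D(X)={1,2,4} D(Y)={1,2,3,4,5}: Y {1,2,3,4,5}->{2,3,4,5} => REVISION
Constraint 3 (X != U) on D(X)={1,2,4} D(U)={2,4,5}: no change => not a revision
Constraint 4 (U + Y = X) on D(U)={2,4,5} D(Y)={2,3,4,5} D(X)={1,2,4}: U {2,4,5}->{2}; Y {2,3,4,5}->{2}; X {1,2,4}->{4} => REVISION
Total revisions = 3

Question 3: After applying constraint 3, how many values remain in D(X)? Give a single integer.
Constraint 1 (X < U) on D(X)={1,2,4,5} D(U)={1,2,4,5}: X {1,2,4,5}->{1,2,4}; U {1,2,4,5}->{2,4,5}
Constraint 2 (X < Y) on D(X)={1,2,4} D(Y)={1,2,3,4,5}: Y {1,2,3,4,5}->{2,3,4,5}
Constraint 3 (X != U) on D(X)={1,2,4} D(U)={2,4,5}: no change
So after constraint 3: D(X)={1,2,4}, size = 3

Answer: 3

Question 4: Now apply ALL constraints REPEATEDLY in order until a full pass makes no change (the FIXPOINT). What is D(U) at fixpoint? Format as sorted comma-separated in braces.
pass 0 (initial): D(U)={1,2,4,5}
pass 1: U {1,2,4,5}->{2}; X {1,2,4,5}->{4}; Y {1,2,3,4,5}->{2}
pass 2: U {2}->{}; X {4}->{}; Y {2}->{}
pass 3: no change
Fixpoint after 3 passes: D(U) = {}

Answer: {}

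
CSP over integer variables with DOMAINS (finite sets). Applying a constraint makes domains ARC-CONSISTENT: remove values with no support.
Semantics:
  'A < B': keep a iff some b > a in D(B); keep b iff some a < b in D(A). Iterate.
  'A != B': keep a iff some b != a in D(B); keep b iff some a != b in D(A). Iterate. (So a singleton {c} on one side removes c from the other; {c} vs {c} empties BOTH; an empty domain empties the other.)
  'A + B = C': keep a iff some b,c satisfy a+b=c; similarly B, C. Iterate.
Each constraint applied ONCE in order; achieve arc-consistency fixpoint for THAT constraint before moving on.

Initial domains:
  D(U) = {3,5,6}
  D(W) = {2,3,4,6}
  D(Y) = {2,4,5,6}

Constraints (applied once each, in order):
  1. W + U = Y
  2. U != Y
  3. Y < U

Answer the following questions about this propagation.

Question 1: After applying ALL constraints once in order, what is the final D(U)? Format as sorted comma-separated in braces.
Constraint 1 (W + U = Y) on D(W)={2,3,4,6} D(U)={3,5,6} D(Y)={2,4,5,6}: W {2,3,4,6}->{2,3}; U {3,5,6}->{3}; Y {2,4,5,6}->{5,6}
Constraint 2 (U != Y) on D(U)={3} D(Y)={5,6}: no change
Constraint 3 (Y < U) on D(Y)={5,6} D(U)={3}: Y {5,6}->{}; U {3}->{}
So after all 3 constraints: D(U) = {}

Answer: {}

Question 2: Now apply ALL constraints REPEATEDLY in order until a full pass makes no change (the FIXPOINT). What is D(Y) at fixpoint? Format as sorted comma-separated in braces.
pass 0 (initial): D(Y)={2,4,5,6}
pass 1: U {3,5,6}->{}; W {2,3,4,6}->{2,3}; Y {2,4,5,6}->{}
pass 2: W {2,3}->{}
pass 3: no change
Fixpoint after 3 passes: D(Y) = {}

Answer: {}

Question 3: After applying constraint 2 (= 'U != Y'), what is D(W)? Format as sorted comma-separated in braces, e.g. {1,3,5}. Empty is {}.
Constraint 1 (W + U = Y) on D(W)={2,3,4,6} D(U)={3,5,6} D(Y)={2,4,5,6}: W {2,3,4,6}->{2,3}; U {3,5,6}->{3}; Y {2,4,5,6}->{5,6}
Constraint 2 (U != Y) on D(U)={3} D(Y)={5,6}: no change
So after constraint 2: D(W) = {2,3}

Answer: {2,3}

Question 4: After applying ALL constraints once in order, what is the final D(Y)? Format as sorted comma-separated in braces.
Constraint 1 (W + U = Y) on D(W)={2,3,4,6} D(U)={3,5,6} D(Y)={2,4,5,6}: W {2,3,4,6}->{2,3}; U {3,5,6}->{3}; Y {2,4,5,6}->{5,6}
Constraint 2 (U != Y) on D(U)={3} D(Y)={5,6}: no change
Constraint 3 (Y < U) on D(Y)={5,6} D(U)={3}: Y {5,6}->{}; U {3}->{}
So after all 3 constraints: D(Y) = {}

Answer: {}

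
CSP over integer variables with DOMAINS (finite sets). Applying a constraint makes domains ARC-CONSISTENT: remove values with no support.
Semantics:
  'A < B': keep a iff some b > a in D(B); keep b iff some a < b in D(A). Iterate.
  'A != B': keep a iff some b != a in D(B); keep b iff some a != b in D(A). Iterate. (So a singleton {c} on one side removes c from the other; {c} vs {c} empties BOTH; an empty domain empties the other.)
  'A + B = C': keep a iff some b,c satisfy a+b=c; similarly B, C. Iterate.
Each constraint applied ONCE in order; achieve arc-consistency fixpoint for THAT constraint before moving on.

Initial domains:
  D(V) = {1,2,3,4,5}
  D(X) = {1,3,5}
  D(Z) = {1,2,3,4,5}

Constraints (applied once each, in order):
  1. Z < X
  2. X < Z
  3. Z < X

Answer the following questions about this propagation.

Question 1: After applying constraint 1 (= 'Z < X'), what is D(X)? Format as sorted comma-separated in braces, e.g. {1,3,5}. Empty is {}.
Constraint 1 (Z < X) on D(Z)={1,2,3,4,5} D(X)={1,3,5}: Z {1,2,3,4,5}->{1,2,3,4}; X {1,3,5}->{3,5}
So after constraint 1: D(X) = {3,5}

Answer: {3,5}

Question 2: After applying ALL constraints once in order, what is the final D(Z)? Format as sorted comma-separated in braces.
Constraint 1 (Z < X) on D(Z)={1,2,3,4,5} D(X)={1,3,5}: Z {1,2,3,4,5}->{1,2,3,4}; X {1,3,5}->{3,5}
Constraint 2 (X < Z) on D(X)={3,5} D(Z)={1,2,3,4}: X {3,5}->{3}; Z {1,2,3,4}->{4}
Constraint 3 (Z < X) on D(Z)={4} D(X)={3}: Z {4}->{}; X {3}->{}
So after all 3 constraints: D(Z) = {}

Answer: {}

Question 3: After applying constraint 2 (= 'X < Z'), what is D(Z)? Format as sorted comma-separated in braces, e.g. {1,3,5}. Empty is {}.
Answer: {4}

Derivation:
Constraint 1 (Z < X) on D(Z)={1,2,3,4,5} D(X)={1,3,5}: Z {1,2,3,4,5}->{1,2,3,4}; X {1,3,5}->{3,5}
Constraint 2 (X < Z) on D(X)={3,5} D(Z)={1,2,3,4}: X {3,5}->{3}; Z {1,2,3,4}->{4}
So after constraint 2: D(Z) = {4}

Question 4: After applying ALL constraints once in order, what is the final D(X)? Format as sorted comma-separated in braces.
Constraint 1 (Z < X) on D(Z)={1,2,3,4,5} D(X)={1,3,5}: Z {1,2,3,4,5}->{1,2,3,4}; X {1,3,5}->{3,5}
Constraint 2 (X < Z) on D(X)={3,5} D(Z)={1,2,3,4}: X {3,5}->{3}; Z {1,2,3,4}->{4}
Constraint 3 (Z < X) on D(Z)={4} D(X)={3}: Z {4}->{}; X {3}->{}
So after all 3 constraints: D(X) = {}

Answer: {}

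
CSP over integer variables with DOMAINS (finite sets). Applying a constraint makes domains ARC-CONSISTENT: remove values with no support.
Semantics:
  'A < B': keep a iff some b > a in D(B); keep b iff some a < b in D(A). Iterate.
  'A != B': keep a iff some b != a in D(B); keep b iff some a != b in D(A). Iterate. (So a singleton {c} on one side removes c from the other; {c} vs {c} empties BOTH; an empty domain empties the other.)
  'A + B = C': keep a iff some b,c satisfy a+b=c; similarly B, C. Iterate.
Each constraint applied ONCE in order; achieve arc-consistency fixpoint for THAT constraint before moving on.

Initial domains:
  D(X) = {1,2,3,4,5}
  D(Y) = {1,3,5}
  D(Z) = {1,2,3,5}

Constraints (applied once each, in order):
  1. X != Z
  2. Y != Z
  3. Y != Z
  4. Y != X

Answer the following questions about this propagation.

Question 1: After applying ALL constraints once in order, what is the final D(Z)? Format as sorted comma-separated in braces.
Constraint 1 (X != Z) on D(X)={1,2,3,4,5} D(Z)={1,2,3,5}: no change
Constraint 2 (Y != Z) on D(Y)={1,3,5} D(Z)={1,2,3,5}: no change
Constraint 3 (Y != Z) on D(Y)={1,3,5} D(Z)={1,2,3,5}: no change
Constraint 4 (Y != X) on D(Y)={1,3,5} D(X)={1,2,3,4,5}: no change
So after all 4 constraints: D(Z) = {1,2,3,5}

Answer: {1,2,3,5}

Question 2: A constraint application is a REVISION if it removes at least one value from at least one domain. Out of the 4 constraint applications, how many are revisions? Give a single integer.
Answer: 0

Derivation:
Constraint 1 (X != Z) on D(X)={1,2,3,4,5} D(Z)={1,2,3,5}: no change => not a revision
Constraint 2 (Y != Z) on D(Y)={1,3,5} D(Z)={1,2,3,5}: no change => not a revision
Constraint 3 (Y != Z) on D(Y)={1,3,5} D(Z)={1,2,3,5}: no change => not a revision
Constraint 4 (Y != X) on D(Y)={1,3,5} D(X)={1,2,3,4,5}: no change => not a revision
Total revisions = 0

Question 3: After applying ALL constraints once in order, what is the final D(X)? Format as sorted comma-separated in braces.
Constraint 1 (X != Z) on D(X)={1,2,3,4,5} D(Z)={1,2,3,5}: no change
Constraint 2 (Y != Z) on D(Y)={1,3,5} D(Z)={1,2,3,5}: no change
Constraint 3 (Y != Z) on D(Y)={1,3,5} D(Z)={1,2,3,5}: no change
Constraint 4 (Y != X) on D(Y)={1,3,5} D(X)={1,2,3,4,5}: no change
So after all 4 constraints: D(X) = {1,2,3,4,5}

Answer: {1,2,3,4,5}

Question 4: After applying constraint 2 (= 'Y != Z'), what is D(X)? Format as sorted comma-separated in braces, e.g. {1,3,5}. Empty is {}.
Constraint 1 (X != Z) on D(X)={1,2,3,4,5} D(Z)={1,2,3,5}: no change
Constraint 2 (Y != Z) on D(Y)={1,3,5} D(Z)={1,2,3,5}: no change
So after constraint 2: D(X) = {1,2,3,4,5}

Answer: {1,2,3,4,5}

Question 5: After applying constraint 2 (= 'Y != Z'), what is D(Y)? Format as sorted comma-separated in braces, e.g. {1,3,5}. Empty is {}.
Constraint 1 (X != Z) on D(X)={1,2,3,4,5} D(Z)={1,2,3,5}: no change
Constraint 2 (Y != Z) on D(Y)={1,3,5} D(Z)={1,2,3,5}: no change
So after constraint 2: D(Y) = {1,3,5}

Answer: {1,3,5}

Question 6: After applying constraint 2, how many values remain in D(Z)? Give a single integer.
Answer: 4

Derivation:
Constraint 1 (X != Z) on D(X)={1,2,3,4,5} D(Z)={1,2,3,5}: no change
Constraint 2 (Y != Z) on D(Y)={1,3,5} D(Z)={1,2,3,5}: no change
So after constraint 2: D(Z)={1,2,3,5}, size = 4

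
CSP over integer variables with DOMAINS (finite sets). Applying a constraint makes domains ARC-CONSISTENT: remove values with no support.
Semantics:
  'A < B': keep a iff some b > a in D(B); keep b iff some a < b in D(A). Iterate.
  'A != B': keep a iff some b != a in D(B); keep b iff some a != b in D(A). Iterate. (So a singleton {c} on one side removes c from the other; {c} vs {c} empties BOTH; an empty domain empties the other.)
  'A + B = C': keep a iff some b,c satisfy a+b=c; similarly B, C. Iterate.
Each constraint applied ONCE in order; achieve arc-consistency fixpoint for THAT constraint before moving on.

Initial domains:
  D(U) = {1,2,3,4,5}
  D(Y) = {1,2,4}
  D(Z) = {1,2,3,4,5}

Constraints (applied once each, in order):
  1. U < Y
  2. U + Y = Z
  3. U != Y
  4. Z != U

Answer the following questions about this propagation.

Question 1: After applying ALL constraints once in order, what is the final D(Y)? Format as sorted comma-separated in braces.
Constraint 1 (U < Y) on D(U)={1,2,3,4,5} D(Y)={1,2,4}: U {1,2,3,4,5}->{1,2,3}; Y {1,2,4}->{2,4}
Constraint 2 (U + Y = Z) on D(U)={1,2,3} D(Y)={2,4} D(Z)={1,2,3,4,5}: Z {1,2,3,4,5}->{3,4,5}
Constraint 3 (U != Y) on D(U)={1,2,3} D(Y)={2,4}: no change
Constraint 4 (Z != U) on D(Z)={3,4,5} D(U)={1,2,3}: no change
So after all 4 constraints: D(Y) = {2,4}

Answer: {2,4}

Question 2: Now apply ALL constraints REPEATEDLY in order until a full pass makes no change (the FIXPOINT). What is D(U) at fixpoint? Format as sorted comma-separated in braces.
Answer: {1,2,3}

Derivation:
pass 0 (initial): D(U)={1,2,3,4,5}
pass 1: U {1,2,3,4,5}->{1,2,3}; Y {1,2,4}->{2,4}; Z {1,2,3,4,5}->{3,4,5}
pass 2: no change
Fixpoint after 2 passes: D(U) = {1,2,3}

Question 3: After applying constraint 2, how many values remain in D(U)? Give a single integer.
Answer: 3

Derivation:
Constraint 1 (U < Y) on D(U)={1,2,3,4,5} D(Y)={1,2,4}: U {1,2,3,4,5}->{1,2,3}; Y {1,2,4}->{2,4}
Constraint 2 (U + Y = Z) on D(U)={1,2,3} D(Y)={2,4} D(Z)={1,2,3,4,5}: Z {1,2,3,4,5}->{3,4,5}
So after constraint 2: D(U)={1,2,3}, size = 3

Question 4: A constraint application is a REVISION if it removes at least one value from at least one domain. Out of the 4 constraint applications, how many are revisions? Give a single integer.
Answer: 2

Derivation:
Constraint 1 (U < Y) on D(U)={1,2,3,4,5} D(Y)={1,2,4}: U {1,2,3,4,5}->{1,2,3}; Y {1,2,4}->{2,4} => REVISION
Constraint 2 (U + Y = Z) on D(U)={1,2,3} D(Y)={2,4} D(Z)={1,2,3,4,5}: Z {1,2,3,4,5}->{3,4,5} => REVISION
Constraint 3 (U != Y) on D(U)={1,2,3} D(Y)={2,4}: no change => not a revision
Constraint 4 (Z != U) on D(Z)={3,4,5} D(U)={1,2,3}: no change => not a revision
Total revisions = 2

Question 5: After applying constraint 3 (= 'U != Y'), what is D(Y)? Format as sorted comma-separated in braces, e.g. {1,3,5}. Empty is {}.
Answer: {2,4}

Derivation:
Constraint 1 (U < Y) on D(U)={1,2,3,4,5} D(Y)={1,2,4}: U {1,2,3,4,5}->{1,2,3}; Y {1,2,4}->{2,4}
Constraint 2 (U + Y = Z) on D(U)={1,2,3} D(Y)={2,4} D(Z)={1,2,3,4,5}: Z {1,2,3,4,5}->{3,4,5}
Constraint 3 (U != Y) on D(U)={1,2,3} D(Y)={2,4}: no change
So after constraint 3: D(Y) = {2,4}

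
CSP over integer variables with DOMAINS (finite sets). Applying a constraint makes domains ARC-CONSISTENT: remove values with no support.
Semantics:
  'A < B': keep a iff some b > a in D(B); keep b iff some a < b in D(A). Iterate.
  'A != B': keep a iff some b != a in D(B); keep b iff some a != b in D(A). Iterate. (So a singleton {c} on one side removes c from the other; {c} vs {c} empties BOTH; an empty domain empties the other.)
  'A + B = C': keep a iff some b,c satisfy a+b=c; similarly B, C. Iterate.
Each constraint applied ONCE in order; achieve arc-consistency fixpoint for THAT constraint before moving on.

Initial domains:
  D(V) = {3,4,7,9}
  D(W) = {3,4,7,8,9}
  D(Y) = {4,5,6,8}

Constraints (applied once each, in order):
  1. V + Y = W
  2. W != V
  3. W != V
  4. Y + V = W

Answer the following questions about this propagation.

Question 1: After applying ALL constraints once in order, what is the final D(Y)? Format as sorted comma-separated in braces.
Answer: {4,5,6}

Derivation:
Constraint 1 (V + Y = W) on D(V)={3,4,7,9} D(Y)={4,5,6,8} D(W)={3,4,7,8,9}: V {3,4,7,9}->{3,4}; Y {4,5,6,8}->{4,5,6}; W {3,4,7,8,9}->{7,8,9}
Constraint 2 (W != V) on D(W)={7,8,9} D(V)={3,4}: no change
Constraint 3 (W != V) on D(W)={7,8,9} D(V)={3,4}: no change
Constraint 4 (Y + V = W) on D(Y)={4,5,6} D(V)={3,4} D(W)={7,8,9}: no change
So after all 4 constraints: D(Y) = {4,5,6}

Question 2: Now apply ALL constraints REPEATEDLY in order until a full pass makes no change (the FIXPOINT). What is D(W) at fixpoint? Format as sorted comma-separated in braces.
Answer: {7,8,9}

Derivation:
pass 0 (initial): D(W)={3,4,7,8,9}
pass 1: V {3,4,7,9}->{3,4}; W {3,4,7,8,9}->{7,8,9}; Y {4,5,6,8}->{4,5,6}
pass 2: no change
Fixpoint after 2 passes: D(W) = {7,8,9}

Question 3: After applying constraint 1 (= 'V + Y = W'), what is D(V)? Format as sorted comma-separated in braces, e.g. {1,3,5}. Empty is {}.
Constraint 1 (V + Y = W) on D(V)={3,4,7,9} D(Y)={4,5,6,8} D(W)={3,4,7,8,9}: V {3,4,7,9}->{3,4}; Y {4,5,6,8}->{4,5,6}; W {3,4,7,8,9}->{7,8,9}
So after constraint 1: D(V) = {3,4}

Answer: {3,4}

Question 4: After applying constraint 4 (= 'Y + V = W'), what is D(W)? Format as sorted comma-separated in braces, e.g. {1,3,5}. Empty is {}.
Constraint 1 (V + Y = W) on D(V)={3,4,7,9} D(Y)={4,5,6,8} D(W)={3,4,7,8,9}: V {3,4,7,9}->{3,4}; Y {4,5,6,8}->{4,5,6}; W {3,4,7,8,9}->{7,8,9}
Constraint 2 (W != V) on D(W)={7,8,9} D(V)={3,4}: no change
Constraint 3 (W != V) on D(W)={7,8,9} D(V)={3,4}: no change
Constraint 4 (Y + V = W) on D(Y)={4,5,6} D(V)={3,4} D(W)={7,8,9}: no change
So after constraint 4: D(W) = {7,8,9}

Answer: {7,8,9}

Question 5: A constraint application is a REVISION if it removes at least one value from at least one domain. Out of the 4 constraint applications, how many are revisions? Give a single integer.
Constraint 1 (V + Y = W) on D(V)={3,4,7,9} D(Y)={4,5,6,8} D(W)={3,4,7,8,9}: V {3,4,7,9}->{3,4}; Y {4,5,6,8}->{4,5,6}; W {3,4,7,8,9}->{7,8,9} => REVISION
Constraint 2 (W != V) on D(W)={7,8,9} D(V)={3,4}: no change => not a revision
Constraint 3 (W != V) on D(W)={7,8,9} D(V)={3,4}: no change => not a revision
Constraint 4 (Y + V = W) on D(Y)={4,5,6} D(V)={3,4} D(W)={7,8,9}: no change => not a revision
Total revisions = 1

Answer: 1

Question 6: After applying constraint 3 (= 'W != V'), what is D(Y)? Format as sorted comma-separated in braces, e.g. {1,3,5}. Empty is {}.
Answer: {4,5,6}

Derivation:
Constraint 1 (V + Y = W) on D(V)={3,4,7,9} D(Y)={4,5,6,8} D(W)={3,4,7,8,9}: V {3,4,7,9}->{3,4}; Y {4,5,6,8}->{4,5,6}; W {3,4,7,8,9}->{7,8,9}
Constraint 2 (W != V) on D(W)={7,8,9} D(V)={3,4}: no change
Constraint 3 (W != V) on D(W)={7,8,9} D(V)={3,4}: no change
So after constraint 3: D(Y) = {4,5,6}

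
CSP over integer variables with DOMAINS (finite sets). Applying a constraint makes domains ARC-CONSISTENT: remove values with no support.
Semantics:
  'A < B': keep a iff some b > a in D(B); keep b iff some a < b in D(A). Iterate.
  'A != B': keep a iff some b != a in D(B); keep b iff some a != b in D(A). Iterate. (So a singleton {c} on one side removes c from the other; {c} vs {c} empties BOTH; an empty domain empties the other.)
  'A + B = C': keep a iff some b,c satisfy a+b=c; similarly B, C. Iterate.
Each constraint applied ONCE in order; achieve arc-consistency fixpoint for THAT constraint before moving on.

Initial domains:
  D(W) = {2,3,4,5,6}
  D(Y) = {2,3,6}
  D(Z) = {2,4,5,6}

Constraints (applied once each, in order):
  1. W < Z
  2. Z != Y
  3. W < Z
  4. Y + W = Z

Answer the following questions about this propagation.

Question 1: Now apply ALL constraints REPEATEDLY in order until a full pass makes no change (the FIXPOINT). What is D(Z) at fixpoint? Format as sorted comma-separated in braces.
pass 0 (initial): D(Z)={2,4,5,6}
pass 1: W {2,3,4,5,6}->{2,3,4}; Y {2,3,6}->{2,3}; Z {2,4,5,6}->{4,5,6}
pass 2: no change
Fixpoint after 2 passes: D(Z) = {4,5,6}

Answer: {4,5,6}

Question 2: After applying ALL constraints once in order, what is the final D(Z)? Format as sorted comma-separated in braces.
Answer: {4,5,6}

Derivation:
Constraint 1 (W < Z) on D(W)={2,3,4,5,6} D(Z)={2,4,5,6}: W {2,3,4,5,6}->{2,3,4,5}; Z {2,4,5,6}->{4,5,6}
Constraint 2 (Z != Y) on D(Z)={4,5,6} D(Y)={2,3,6}: no change
Constraint 3 (W < Z) on D(W)={2,3,4,5} D(Z)={4,5,6}: no change
Constraint 4 (Y + W = Z) on D(Y)={2,3,6} D(W)={2,3,4,5} D(Z)={4,5,6}: Y {2,3,6}->{2,3}; W {2,3,4,5}->{2,3,4}
So after all 4 constraints: D(Z) = {4,5,6}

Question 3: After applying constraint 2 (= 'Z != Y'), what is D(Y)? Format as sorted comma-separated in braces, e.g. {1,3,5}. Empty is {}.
Constraint 1 (W < Z) on D(W)={2,3,4,5,6} D(Z)={2,4,5,6}: W {2,3,4,5,6}->{2,3,4,5}; Z {2,4,5,6}->{4,5,6}
Constraint 2 (Z != Y) on D(Z)={4,5,6} D(Y)={2,3,6}: no change
So after constraint 2: D(Y) = {2,3,6}

Answer: {2,3,6}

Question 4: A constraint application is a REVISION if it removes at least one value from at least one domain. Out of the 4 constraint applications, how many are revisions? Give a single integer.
Answer: 2

Derivation:
Constraint 1 (W < Z) on D(W)={2,3,4,5,6} D(Z)={2,4,5,6}: W {2,3,4,5,6}->{2,3,4,5}; Z {2,4,5,6}->{4,5,6} => REVISION
Constraint 2 (Z != Y) on D(Z)={4,5,6} D(Y)={2,3,6}: no change => not a revision
Constraint 3 (W < Z) on D(W)={2,3,4,5} D(Z)={4,5,6}: no change => not a revision
Constraint 4 (Y + W = Z) on D(Y)={2,3,6} D(W)={2,3,4,5} D(Z)={4,5,6}: Y {2,3,6}->{2,3}; W {2,3,4,5}->{2,3,4} => REVISION
Total revisions = 2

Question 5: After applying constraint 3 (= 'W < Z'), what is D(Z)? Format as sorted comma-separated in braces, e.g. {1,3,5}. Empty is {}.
Constraint 1 (W < Z) on D(W)={2,3,4,5,6} D(Z)={2,4,5,6}: W {2,3,4,5,6}->{2,3,4,5}; Z {2,4,5,6}->{4,5,6}
Constraint 2 (Z != Y) on D(Z)={4,5,6} D(Y)={2,3,6}: no change
Constraint 3 (W < Z) on D(W)={2,3,4,5} D(Z)={4,5,6}: no change
So after constraint 3: D(Z) = {4,5,6}

Answer: {4,5,6}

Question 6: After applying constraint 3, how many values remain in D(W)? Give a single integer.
Constraint 1 (W < Z) on D(W)={2,3,4,5,6} D(Z)={2,4,5,6}: W {2,3,4,5,6}->{2,3,4,5}; Z {2,4,5,6}->{4,5,6}
Constraint 2 (Z != Y) on D(Z)={4,5,6} D(Y)={2,3,6}: no change
Constraint 3 (W < Z) on D(W)={2,3,4,5} D(Z)={4,5,6}: no change
So after constraint 3: D(W)={2,3,4,5}, size = 4

Answer: 4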